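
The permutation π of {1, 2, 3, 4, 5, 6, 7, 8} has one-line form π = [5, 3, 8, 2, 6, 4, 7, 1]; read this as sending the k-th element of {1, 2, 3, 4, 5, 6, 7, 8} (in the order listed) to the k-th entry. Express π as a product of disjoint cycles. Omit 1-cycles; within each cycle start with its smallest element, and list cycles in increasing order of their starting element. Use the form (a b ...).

(1 5 6 4 2 3 8)

Start at 1 and follow images: 1 → 5 → 6 → 4 → 2 → 3 → 8 → 1, giving the cycle (1 5 6 4 2 3 8).
Continuing from each remaining unvisited element yields (1 5 6 4 2 3 8).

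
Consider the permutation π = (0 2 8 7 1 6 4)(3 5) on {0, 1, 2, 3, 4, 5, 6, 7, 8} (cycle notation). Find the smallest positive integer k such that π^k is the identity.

The cycle type of π is (7, 2).
The order is lcm(7, 2) = 14.

14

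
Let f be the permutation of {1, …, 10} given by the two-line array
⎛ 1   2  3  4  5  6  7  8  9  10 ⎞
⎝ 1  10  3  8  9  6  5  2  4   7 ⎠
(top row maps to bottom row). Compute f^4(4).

7

Tracing 4 → 8 → … returns to 4 after 7 steps, so 4 lies in a 7-cycle (2 10 7 5 9 4 8).
Stepping 4 places around the cycle: 4 → 8 → 2 → 10 → 7.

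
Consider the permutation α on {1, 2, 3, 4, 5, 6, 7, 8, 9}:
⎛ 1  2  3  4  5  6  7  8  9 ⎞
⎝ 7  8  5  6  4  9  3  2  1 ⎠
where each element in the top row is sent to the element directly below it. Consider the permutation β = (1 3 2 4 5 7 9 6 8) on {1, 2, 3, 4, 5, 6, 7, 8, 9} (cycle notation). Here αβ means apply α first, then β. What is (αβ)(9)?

First apply α: α(9) = 1, then β(1) = 3. Thus (αβ)(9) = 3.

3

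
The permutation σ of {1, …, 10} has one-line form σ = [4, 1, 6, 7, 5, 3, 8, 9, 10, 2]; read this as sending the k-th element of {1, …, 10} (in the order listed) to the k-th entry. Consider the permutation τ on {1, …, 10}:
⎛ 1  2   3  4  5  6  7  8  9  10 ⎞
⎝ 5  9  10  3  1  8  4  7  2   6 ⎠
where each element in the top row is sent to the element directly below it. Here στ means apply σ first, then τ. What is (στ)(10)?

(στ)(10) = τ(σ(10)). σ(10) = 2, then τ(2) = 9. So (στ)(10) = 9.

9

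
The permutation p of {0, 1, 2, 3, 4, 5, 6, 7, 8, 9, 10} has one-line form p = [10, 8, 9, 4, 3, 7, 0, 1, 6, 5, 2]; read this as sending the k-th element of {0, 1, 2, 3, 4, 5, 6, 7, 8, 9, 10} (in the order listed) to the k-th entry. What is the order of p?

18

Writing p as disjoint cycles, the cycle lengths are 9, 2.
The order is lcm(9, 2) = 18.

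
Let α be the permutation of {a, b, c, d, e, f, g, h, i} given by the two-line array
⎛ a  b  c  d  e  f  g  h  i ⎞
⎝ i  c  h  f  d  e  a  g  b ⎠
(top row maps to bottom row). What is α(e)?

d

The entry below e in the array is d, so α(e) = d.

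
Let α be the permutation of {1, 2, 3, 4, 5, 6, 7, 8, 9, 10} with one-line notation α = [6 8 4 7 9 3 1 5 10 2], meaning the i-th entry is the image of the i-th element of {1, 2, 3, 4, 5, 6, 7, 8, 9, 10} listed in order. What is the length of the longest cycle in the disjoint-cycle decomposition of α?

Decomposing into disjoint cycles gives (1, 6, 3, 4, 7)(2, 8, 5, 9, 10); the longest has length 5.

5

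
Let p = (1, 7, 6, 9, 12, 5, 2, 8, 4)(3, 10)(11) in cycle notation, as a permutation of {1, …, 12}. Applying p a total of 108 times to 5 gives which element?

5 lies in the 9-cycle (1, 7, 6, 9, 12, 5, 2, 8, 4).
On a 9-cycle, p^9 is the identity, so p^108 = p^0 there (108 ≡ 0 mod 9).
So p^108(5) = 5.

5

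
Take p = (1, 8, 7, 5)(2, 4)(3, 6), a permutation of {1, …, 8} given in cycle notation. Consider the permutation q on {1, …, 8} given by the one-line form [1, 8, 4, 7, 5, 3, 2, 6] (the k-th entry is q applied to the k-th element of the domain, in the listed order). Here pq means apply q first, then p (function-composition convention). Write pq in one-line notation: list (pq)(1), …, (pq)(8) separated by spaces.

8 7 2 5 1 6 4 3

For each element, apply q then p: 1 → 1 → 8; 2 → 8 → 7; 3 → 4 → 2; 4 → 7 → 5; 5 → 5 → 1; 6 → 3 → 6; 7 → 2 → 4; 8 → 6 → 3.
So pq in one-line form is 8 7 2 5 1 6 4 3.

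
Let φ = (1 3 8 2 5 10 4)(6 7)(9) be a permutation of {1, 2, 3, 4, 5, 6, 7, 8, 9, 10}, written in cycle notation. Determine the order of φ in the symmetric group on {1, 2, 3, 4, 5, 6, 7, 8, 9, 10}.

14

The disjoint cycles have lengths 7, 2, 1.
The order is lcm(7, 2) = 14.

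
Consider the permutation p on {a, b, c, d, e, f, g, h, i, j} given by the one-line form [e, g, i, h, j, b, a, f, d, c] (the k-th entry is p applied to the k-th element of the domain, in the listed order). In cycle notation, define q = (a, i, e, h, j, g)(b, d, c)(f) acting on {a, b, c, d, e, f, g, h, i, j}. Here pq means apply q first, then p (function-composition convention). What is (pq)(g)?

(pq)(g) = p(q(g)). q(g) = a, then p(a) = e. So (pq)(g) = e.

e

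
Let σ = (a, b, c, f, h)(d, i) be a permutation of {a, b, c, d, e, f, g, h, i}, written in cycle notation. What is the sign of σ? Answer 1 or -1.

-1

The cycle lengths are 5, 2, 1, 1.
A cycle of length ℓ contributes ℓ−1 transpositions, so σ is a product of 4 + 1 = 5 transpositions — odd.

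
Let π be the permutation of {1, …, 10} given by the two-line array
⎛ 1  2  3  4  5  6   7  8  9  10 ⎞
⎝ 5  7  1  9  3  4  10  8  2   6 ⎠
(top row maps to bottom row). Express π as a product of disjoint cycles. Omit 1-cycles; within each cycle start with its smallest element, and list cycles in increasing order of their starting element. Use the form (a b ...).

(1 5 3)(2 7 10 6 4 9)

From 1: 1 → 5 → 3 → 1, closing the cycle (1 5 3).
Continuing from each remaining unvisited element yields (1 5 3)(2 7 10 6 4 9).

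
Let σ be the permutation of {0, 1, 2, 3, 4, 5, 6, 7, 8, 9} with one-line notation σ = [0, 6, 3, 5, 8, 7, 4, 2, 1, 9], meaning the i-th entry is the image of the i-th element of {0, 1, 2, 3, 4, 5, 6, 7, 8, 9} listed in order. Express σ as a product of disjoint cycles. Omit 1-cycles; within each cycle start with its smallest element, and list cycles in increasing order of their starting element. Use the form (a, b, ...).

Start at 1 and follow images: 1 → 6 → 4 → 8 → 1, giving the cycle (1, 6, 4, 8).
Continuing from each remaining unvisited element yields (1, 6, 4, 8)(2, 3, 5, 7).

(1, 6, 4, 8)(2, 3, 5, 7)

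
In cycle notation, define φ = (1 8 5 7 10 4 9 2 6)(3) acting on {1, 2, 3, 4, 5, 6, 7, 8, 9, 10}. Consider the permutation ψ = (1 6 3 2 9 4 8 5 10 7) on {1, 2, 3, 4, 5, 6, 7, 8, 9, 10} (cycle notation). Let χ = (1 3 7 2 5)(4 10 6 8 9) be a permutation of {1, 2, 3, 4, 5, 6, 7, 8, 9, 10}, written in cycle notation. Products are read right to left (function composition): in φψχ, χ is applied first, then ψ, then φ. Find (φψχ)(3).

Apply the permutations in order: χ(3) = 7, then ψ(7) = 1, then φ(1) = 8. So (φψχ)(3) = 8.

8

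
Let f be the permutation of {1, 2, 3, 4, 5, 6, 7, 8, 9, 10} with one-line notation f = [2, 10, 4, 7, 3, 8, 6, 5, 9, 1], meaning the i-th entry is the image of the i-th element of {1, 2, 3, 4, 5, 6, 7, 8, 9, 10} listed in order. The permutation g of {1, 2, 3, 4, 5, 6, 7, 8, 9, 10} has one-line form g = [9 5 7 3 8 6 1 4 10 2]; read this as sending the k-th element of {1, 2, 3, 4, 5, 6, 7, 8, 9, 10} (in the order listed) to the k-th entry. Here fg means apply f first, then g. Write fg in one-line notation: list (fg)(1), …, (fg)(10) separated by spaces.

5 2 3 1 7 4 6 8 10 9

For each element, apply f then g: 1 → 2 → 5; 2 → 10 → 2; 3 → 4 → 3; 4 → 7 → 1; 5 → 3 → 7; 6 → 8 → 4; 7 → 6 → 6; 8 → 5 → 8; 9 → 9 → 10; 10 → 1 → 9.
Collecting the images, fg = [5 2 3 1 7 4 6 8 10 9].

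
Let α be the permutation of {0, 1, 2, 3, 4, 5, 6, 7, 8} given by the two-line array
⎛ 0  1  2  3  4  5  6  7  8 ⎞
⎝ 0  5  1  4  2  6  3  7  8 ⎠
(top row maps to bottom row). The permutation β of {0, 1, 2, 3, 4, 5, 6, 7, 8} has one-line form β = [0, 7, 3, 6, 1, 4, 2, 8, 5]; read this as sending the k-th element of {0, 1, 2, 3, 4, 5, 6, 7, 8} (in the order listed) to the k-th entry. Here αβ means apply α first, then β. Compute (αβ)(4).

3

α(4) = 2, then β(2) = 3; composing gives (αβ)(4) = 3.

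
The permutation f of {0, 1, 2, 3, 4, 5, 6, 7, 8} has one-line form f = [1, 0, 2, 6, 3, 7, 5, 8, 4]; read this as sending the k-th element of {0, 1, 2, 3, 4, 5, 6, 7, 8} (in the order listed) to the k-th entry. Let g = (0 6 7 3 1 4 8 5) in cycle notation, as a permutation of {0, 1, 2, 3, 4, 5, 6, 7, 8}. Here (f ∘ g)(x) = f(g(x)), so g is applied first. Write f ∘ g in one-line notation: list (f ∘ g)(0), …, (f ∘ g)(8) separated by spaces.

Chase each element through g then f: 0 → 6 → 5; 1 → 4 → 3; 2 → 2 → 2; 3 → 1 → 0; 4 → 8 → 4; 5 → 0 → 1; 6 → 7 → 8; 7 → 3 → 6; 8 → 5 → 7.
Collecting the images, f ∘ g = [5 3 2 0 4 1 8 6 7].

5 3 2 0 4 1 8 6 7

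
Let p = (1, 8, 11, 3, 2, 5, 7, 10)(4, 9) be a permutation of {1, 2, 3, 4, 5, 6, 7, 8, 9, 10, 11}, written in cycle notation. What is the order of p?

The disjoint cycles have lengths 8, 2, 1.
The order of p is the least common multiple of its cycle lengths: lcm(8, 2) = 8.

8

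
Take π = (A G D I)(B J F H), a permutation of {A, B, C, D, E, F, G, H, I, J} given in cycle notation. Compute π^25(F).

H

F lies in the 4-cycle (B J F H).
Powers repeat with period 4 on this cycle, and 25 mod 4 = 1, so π^25(F) = π^1(F).
Advancing 1 step from F: F → H.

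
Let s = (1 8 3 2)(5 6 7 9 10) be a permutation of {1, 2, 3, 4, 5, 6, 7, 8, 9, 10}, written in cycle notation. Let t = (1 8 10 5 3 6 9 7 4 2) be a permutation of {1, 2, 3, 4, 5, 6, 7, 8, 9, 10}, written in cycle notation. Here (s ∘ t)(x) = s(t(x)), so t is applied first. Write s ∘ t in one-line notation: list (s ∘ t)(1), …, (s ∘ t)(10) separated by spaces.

For each element, apply t then s: 1 → 8 → 3; 2 → 1 → 8; 3 → 6 → 7; 4 → 2 → 1; 5 → 3 → 2; 6 → 9 → 10; 7 → 4 → 4; 8 → 10 → 5; 9 → 7 → 9; 10 → 5 → 6.
Collecting the images, s ∘ t = [3 8 7 1 2 10 4 5 9 6].

3 8 7 1 2 10 4 5 9 6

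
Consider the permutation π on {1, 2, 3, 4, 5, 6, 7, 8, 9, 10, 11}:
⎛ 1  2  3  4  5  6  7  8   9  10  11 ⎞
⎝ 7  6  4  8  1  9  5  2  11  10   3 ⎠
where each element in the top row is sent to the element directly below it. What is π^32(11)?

2

Tracing 11 → 3 → … returns to 11 after 7 steps, so 11 lies in a 7-cycle (2 6 9 11 3 4 8).
On a 7-cycle, π^7 is the identity, so π^32 = π^4 there (32 ≡ 4 mod 7).
Stepping 4 places around the cycle: 11 → 3 → 4 → 8 → 2.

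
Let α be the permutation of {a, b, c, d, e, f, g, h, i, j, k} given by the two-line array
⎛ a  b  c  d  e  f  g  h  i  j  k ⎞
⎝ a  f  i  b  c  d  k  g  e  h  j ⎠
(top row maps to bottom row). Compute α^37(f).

d

Tracing f → d → … returns to f after 3 steps, so f lies in a 3-cycle (b, f, d).
Since the cycle has length 3, α^37 acts on it the same as α^1 (37 mod 3 = 1).
Advancing 1 step from f: f → d.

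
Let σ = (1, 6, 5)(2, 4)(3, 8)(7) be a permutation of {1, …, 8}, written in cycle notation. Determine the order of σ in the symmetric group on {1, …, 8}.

The disjoint cycles have lengths 3, 2, 2, 1.
The order of σ is the least common multiple of its cycle lengths: lcm(3, 2, 2) = 6.

6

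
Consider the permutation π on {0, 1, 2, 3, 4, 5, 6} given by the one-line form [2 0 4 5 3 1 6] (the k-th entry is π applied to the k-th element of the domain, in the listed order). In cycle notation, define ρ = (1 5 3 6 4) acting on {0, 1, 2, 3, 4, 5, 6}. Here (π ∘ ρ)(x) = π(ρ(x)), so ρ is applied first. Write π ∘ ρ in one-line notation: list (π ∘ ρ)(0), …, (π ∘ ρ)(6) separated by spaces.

2 1 4 6 0 5 3

Chase each element through ρ then π: 0 → 0 → 2; 1 → 5 → 1; 2 → 2 → 4; 3 → 6 → 6; 4 → 1 → 0; 5 → 3 → 5; 6 → 4 → 3.
Collecting the images, π ∘ ρ = [2 1 4 6 0 5 3].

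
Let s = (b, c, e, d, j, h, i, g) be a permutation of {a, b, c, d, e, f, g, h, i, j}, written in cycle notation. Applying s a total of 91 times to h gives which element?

h lies in the 8-cycle (b, c, e, d, j, h, i, g).
Since the cycle has length 8, s^91 acts on it the same as s^3 (91 mod 8 = 3).
Stepping 3 places around the cycle: h → i → g → b.

b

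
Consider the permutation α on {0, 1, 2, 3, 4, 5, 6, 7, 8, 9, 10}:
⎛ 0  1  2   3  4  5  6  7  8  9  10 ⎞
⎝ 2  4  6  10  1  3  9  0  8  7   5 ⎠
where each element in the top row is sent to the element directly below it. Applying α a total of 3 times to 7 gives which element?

Tracing 7 → 0 → … returns to 7 after 5 steps, so 7 lies in a 5-cycle (0 2 6 9 7).
Stepping 3 places around the cycle: 7 → 0 → 2 → 6.

6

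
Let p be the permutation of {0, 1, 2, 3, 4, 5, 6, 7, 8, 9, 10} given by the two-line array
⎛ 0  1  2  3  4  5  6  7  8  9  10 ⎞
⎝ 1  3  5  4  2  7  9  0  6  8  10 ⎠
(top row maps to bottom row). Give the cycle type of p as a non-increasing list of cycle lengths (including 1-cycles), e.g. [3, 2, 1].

The disjoint cycles are (0, 1, 3, 4, 2, 5, 7)(6, 9, 8)(10), with lengths 7, 3, 1 in non-increasing order.

[7, 3, 1]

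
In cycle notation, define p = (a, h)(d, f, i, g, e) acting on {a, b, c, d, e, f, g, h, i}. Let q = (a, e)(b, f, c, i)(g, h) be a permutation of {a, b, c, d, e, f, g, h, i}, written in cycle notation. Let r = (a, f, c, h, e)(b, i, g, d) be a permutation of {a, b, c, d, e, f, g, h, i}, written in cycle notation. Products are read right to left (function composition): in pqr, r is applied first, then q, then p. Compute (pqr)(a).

c

Apply the permutations in order: r(a) = f, then q(f) = c, then p(c) = c. So (pqr)(a) = c.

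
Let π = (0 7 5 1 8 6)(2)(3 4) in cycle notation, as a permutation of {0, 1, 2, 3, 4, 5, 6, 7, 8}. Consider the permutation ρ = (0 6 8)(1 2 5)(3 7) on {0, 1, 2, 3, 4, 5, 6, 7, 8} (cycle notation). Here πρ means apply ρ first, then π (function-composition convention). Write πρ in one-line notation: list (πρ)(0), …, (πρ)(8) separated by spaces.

0 2 1 5 3 8 6 4 7

For each element, apply ρ then π: 0 → 6 → 0; 1 → 2 → 2; 2 → 5 → 1; 3 → 7 → 5; 4 → 4 → 3; 5 → 1 → 8; 6 → 8 → 6; 7 → 3 → 4; 8 → 0 → 7.
Collecting the images, πρ = [0 2 1 5 3 8 6 4 7].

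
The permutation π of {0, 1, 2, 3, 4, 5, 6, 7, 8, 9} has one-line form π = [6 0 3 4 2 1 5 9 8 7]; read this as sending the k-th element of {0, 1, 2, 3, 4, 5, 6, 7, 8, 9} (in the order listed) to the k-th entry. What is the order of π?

12

Decomposing into disjoint cycles gives cycle lengths 4, 3, 2, 1.
The order is lcm(4, 3, 2) = 12.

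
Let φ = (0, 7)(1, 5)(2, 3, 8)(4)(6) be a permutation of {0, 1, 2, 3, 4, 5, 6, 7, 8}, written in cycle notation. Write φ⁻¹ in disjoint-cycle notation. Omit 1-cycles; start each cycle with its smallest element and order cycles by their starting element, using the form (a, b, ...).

Inverting a permutation written in cycle notation just reverses the order within every cycle.
Reversing each cycle of φ and rotating so the smallest element leads gives (0, 7)(1, 5)(2, 8, 3).

(0, 7)(1, 5)(2, 8, 3)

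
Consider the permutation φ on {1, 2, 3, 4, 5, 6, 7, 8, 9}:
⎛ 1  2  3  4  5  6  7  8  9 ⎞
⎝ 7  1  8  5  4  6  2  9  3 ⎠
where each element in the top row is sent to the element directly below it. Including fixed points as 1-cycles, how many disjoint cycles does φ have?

The cycle decomposition is (1, 7, 2)(3, 8, 9)(4, 5)(6), which has 4 cycles (counting 1-cycles).

4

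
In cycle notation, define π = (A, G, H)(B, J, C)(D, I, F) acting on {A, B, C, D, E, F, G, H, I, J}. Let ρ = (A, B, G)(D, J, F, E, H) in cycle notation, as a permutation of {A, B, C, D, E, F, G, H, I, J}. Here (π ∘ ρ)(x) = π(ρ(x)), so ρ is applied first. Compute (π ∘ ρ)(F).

ρ(F) = E, then π(E) = E; composing gives (π ∘ ρ)(F) = E.

E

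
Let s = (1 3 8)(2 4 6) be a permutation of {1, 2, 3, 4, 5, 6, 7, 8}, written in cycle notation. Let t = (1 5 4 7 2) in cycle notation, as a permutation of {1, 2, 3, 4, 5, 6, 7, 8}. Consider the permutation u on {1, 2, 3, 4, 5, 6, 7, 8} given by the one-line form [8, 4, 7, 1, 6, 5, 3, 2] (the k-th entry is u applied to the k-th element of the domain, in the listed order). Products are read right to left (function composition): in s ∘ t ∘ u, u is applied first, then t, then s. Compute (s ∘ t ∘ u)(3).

4

Apply the permutations in order: u(3) = 7, then t(7) = 2, then s(2) = 4. So (s ∘ t ∘ u)(3) = 4.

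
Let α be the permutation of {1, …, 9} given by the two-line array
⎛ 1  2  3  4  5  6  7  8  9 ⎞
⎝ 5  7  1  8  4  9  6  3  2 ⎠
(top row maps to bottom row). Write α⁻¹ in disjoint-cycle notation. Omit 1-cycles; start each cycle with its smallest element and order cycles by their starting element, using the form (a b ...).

The cycle decomposition of α is (1 5 4 8 3)(2 7 6 9).
The inverse reverses every cycle; in canonical form, α⁻¹ = (1 3 8 4 5)(2 9 6 7).

(1 3 8 4 5)(2 9 6 7)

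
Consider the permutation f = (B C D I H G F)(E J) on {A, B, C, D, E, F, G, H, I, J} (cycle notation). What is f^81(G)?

G lies in the 7-cycle (B C D I H G F).
Since the cycle has length 7, f^81 acts on it the same as f^4 (81 mod 7 = 4).
Stepping 4 places around the cycle: G → F → B → C → D.

D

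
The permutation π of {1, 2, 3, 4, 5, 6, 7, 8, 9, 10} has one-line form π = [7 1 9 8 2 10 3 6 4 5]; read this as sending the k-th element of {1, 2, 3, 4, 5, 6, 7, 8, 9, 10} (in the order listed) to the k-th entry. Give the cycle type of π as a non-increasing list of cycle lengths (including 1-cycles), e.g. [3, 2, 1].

[10]

The disjoint cycles are (1, 7, 3, 9, 4, 8, 6, 10, 5, 2), with lengths 10 in non-increasing order.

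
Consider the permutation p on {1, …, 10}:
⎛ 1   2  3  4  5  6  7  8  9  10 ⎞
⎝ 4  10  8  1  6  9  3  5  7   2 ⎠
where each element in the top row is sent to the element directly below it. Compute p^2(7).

Tracing 7 → 3 → … returns to 7 after 6 steps, so 7 lies in a 6-cycle (3 8 5 6 9 7).
Stepping 2 places around the cycle: 7 → 3 → 8.

8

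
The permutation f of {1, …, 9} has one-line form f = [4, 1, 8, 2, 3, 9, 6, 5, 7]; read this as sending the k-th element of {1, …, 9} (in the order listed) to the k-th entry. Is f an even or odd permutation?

In disjoint-cycle form the cycle lengths are 3, 3, 3.
A cycle of length ℓ contributes ℓ−1 transpositions, so f is a product of 2 + 2 + 2 = 6 transpositions — even.

even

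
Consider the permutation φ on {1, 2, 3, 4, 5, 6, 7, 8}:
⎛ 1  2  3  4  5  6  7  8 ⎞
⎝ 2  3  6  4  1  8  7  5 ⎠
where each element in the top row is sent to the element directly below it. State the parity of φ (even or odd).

In disjoint-cycle form the cycle lengths are 6, 1, 1.
A cycle of length ℓ contributes ℓ−1 transpositions, so φ is a product of 5 transpositions — odd.

odd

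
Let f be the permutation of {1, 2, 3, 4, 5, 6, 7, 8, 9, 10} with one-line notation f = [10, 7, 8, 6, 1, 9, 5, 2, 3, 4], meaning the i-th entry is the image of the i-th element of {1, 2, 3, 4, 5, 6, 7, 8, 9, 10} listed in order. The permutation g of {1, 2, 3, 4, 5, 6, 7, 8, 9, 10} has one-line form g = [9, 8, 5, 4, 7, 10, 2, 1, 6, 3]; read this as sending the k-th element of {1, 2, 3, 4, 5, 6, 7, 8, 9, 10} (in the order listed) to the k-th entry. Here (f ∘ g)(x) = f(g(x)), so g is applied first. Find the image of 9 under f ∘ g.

(f ∘ g)(9) = f(g(9)). g(9) = 6, then f(6) = 9. So (f ∘ g)(9) = 9.

9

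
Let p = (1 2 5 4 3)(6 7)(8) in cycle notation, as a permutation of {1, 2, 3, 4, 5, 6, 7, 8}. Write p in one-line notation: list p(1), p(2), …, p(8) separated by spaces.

Image by image: 1→2, 2→5, 3→1, 4→3, 5→4, 6→7, 7→6, 8→8.
Listing these in domain order gives 2 5 1 3 4 7 6 8.

2 5 1 3 4 7 6 8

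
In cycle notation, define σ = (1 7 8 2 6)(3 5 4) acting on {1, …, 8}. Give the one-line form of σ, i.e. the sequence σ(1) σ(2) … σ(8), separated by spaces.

7 6 5 3 4 1 8 2

Image by image: 1↦7, 2↦6, 3↦5, 4↦3, 5↦4, 6↦1, 7↦8, 8↦2.
So the one-line form is 7 6 5 3 4 1 8 2.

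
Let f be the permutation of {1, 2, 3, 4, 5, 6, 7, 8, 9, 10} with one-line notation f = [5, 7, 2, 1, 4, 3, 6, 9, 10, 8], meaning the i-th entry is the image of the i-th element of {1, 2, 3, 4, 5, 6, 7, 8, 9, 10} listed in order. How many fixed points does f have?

0

No element satisfies f(x) = x, so there are 0 fixed points.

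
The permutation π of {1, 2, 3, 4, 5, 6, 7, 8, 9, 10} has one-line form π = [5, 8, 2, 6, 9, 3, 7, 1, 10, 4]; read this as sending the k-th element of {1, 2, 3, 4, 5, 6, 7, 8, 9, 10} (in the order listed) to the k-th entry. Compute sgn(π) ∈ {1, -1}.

In disjoint-cycle form the cycle lengths are 9, 1.
A cycle of length ℓ contributes ℓ−1 transpositions, so π is a product of 8 transpositions — even.

1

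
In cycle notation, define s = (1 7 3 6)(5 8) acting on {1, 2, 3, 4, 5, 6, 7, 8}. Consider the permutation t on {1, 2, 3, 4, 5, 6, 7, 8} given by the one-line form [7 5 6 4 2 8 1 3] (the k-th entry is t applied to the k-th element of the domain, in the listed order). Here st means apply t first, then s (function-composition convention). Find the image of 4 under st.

(st)(4) = s(t(4)). t(4) = 4, then s(4) = 4. So (st)(4) = 4.

4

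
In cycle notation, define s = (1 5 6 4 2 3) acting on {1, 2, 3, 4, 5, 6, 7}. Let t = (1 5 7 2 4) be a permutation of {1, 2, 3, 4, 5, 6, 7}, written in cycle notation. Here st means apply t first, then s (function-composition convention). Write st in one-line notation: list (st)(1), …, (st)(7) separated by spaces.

(st)(x) = s(t(x)). Computing each image: s(t(1)) = s(5) = 6, s(t(2)) = s(4) = 2, s(t(3)) = s(3) = 1, s(t(4)) = s(1) = 5, s(t(5)) = s(7) = 7, s(t(6)) = s(6) = 4, s(t(7)) = s(2) = 3.
Hence st = [6 2 1 5 7 4 3].

6 2 1 5 7 4 3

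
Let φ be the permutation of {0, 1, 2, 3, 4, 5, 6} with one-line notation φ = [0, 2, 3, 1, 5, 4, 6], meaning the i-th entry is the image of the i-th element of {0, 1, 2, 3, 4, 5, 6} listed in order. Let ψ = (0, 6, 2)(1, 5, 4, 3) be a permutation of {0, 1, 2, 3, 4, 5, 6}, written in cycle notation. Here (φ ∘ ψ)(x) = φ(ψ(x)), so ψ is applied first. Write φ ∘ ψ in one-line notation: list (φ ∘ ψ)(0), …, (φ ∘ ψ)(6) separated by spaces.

For each element, apply ψ then φ: 0 → 6 → 6; 1 → 5 → 4; 2 → 0 → 0; 3 → 1 → 2; 4 → 3 → 1; 5 → 4 → 5; 6 → 2 → 3.
Collecting the images, φ ∘ ψ = [6 4 0 2 1 5 3].

6 4 0 2 1 5 3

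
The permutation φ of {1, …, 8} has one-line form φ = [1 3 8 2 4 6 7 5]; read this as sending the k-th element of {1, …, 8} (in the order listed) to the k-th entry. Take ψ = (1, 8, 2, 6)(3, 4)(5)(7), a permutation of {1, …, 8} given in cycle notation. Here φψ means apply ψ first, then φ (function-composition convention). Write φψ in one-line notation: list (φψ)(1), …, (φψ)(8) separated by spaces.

(φψ)(x) = φ(ψ(x)). Computing each image: φ(ψ(1)) = φ(8) = 5, φ(ψ(2)) = φ(6) = 6, φ(ψ(3)) = φ(4) = 2, φ(ψ(4)) = φ(3) = 8, φ(ψ(5)) = φ(5) = 4, φ(ψ(6)) = φ(1) = 1, φ(ψ(7)) = φ(7) = 7, φ(ψ(8)) = φ(2) = 3.
Hence φψ = [5 6 2 8 4 1 7 3].

5 6 2 8 4 1 7 3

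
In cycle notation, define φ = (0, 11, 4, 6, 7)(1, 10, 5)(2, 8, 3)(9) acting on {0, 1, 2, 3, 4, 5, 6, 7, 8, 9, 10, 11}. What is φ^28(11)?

7

11 lies in the 5-cycle (0, 11, 4, 6, 7).
Powers repeat with period 5 on this cycle, and 28 mod 5 = 3, so φ^28(11) = φ^3(11).
Stepping 3 places around the cycle: 11 → 4 → 6 → 7.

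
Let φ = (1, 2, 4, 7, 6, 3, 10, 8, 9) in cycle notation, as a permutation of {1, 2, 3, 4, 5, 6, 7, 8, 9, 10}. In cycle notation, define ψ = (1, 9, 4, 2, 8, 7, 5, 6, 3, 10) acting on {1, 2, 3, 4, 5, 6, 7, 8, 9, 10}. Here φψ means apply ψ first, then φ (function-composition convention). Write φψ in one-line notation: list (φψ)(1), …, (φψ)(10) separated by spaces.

(φψ)(x) = φ(ψ(x)). Computing each image: φ(ψ(1)) = φ(9) = 1, φ(ψ(2)) = φ(8) = 9, φ(ψ(3)) = φ(10) = 8, φ(ψ(4)) = φ(2) = 4, φ(ψ(5)) = φ(6) = 3, φ(ψ(6)) = φ(3) = 10, φ(ψ(7)) = φ(5) = 5, φ(ψ(8)) = φ(7) = 6, φ(ψ(9)) = φ(4) = 7, φ(ψ(10)) = φ(1) = 2.
Hence φψ = [1 9 8 4 3 10 5 6 7 2].

1 9 8 4 3 10 5 6 7 2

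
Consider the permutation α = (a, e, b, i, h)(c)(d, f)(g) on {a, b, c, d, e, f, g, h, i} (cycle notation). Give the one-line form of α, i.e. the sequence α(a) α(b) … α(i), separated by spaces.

Each element maps to the next entry in its cycle (wrapping to the front): a→e, b→i, c→c, d→f, e→b, f→d, g→g, h→a, i→h.
So the one-line form is e i c f b d g a h.

e i c f b d g a h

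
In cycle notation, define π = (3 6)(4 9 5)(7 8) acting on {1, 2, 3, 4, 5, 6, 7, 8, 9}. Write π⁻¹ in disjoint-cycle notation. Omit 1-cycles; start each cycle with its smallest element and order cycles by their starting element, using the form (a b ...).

The inverse reverses each cycle.
Reversing each cycle of π and rotating so the smallest element leads gives (3 6)(4 5 9)(7 8).

(3 6)(4 5 9)(7 8)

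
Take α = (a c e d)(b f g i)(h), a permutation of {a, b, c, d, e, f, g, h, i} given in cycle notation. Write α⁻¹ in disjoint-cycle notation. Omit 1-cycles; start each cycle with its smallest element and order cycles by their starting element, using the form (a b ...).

Inverting a permutation written in cycle notation just reverses the order within every cycle.
After reversing and putting each cycle's least element first, α⁻¹ = (a d e c)(b i g f).

(a d e c)(b i g f)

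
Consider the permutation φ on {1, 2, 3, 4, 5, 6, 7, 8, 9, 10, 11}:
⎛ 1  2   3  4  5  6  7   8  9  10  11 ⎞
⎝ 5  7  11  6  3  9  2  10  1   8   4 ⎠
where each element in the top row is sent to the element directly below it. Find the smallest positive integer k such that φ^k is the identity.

Decomposing into disjoint cycles gives cycle lengths 7, 2, 2.
Since disjoint cycles commute, ord(φ) = lcm(7, 2, 2) = 14.

14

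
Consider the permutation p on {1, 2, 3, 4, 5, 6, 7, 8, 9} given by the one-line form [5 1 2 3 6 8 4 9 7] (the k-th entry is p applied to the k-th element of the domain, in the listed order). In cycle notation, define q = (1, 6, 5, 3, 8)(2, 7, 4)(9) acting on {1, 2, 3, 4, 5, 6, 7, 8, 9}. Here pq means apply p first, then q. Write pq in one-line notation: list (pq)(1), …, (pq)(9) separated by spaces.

3 6 7 8 5 1 2 9 4

(pq)(x) = q(p(x)). Computing each image: q(p(1)) = q(5) = 3, q(p(2)) = q(1) = 6, q(p(3)) = q(2) = 7, q(p(4)) = q(3) = 8, q(p(5)) = q(6) = 5, q(p(6)) = q(8) = 1, q(p(7)) = q(4) = 2, q(p(8)) = q(9) = 9, q(p(9)) = q(7) = 4.
Hence pq = [3 6 7 8 5 1 2 9 4].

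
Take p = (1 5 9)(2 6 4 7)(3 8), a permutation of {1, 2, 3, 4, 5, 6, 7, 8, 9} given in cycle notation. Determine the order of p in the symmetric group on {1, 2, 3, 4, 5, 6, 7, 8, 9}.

The disjoint cycles have lengths 4, 3, 2.
The order is lcm(4, 3, 2) = 12.

12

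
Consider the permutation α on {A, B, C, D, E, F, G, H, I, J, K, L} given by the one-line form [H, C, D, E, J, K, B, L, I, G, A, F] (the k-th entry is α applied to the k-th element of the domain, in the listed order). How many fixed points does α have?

1

The fixed points (elements with α(x) = x) are {I}, so there is 1.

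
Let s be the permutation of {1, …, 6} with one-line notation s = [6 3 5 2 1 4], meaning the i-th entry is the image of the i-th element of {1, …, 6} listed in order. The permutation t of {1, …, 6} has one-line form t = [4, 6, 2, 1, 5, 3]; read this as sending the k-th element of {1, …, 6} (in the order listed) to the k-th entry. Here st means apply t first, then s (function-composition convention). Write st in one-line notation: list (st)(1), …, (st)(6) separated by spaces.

Chase each element through t then s: 1 → 4 → 2; 2 → 6 → 4; 3 → 2 → 3; 4 → 1 → 6; 5 → 5 → 1; 6 → 3 → 5.
Collecting the images, st = [2 4 3 6 1 5].

2 4 3 6 1 5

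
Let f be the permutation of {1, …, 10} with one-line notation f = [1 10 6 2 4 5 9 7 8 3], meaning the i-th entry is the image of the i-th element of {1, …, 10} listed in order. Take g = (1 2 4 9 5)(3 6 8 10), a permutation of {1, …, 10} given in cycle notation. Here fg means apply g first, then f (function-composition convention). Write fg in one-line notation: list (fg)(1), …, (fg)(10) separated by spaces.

10 2 5 8 1 7 9 3 4 6

(fg)(x) = f(g(x)). Computing each image: f(g(1)) = f(2) = 10, f(g(2)) = f(4) = 2, f(g(3)) = f(6) = 5, f(g(4)) = f(9) = 8, f(g(5)) = f(1) = 1, f(g(6)) = f(8) = 7, f(g(7)) = f(7) = 9, f(g(8)) = f(10) = 3, f(g(9)) = f(5) = 4, f(g(10)) = f(3) = 6.
Hence fg = [10 2 5 8 1 7 9 3 4 6].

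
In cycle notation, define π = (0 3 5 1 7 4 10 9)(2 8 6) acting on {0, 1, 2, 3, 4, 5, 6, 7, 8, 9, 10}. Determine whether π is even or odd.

odd

The cycle lengths are 8, 3.
A cycle is odd iff its length is even; π has 1 even-length cycle, so sgn(π) = (−1)^1 and π is odd.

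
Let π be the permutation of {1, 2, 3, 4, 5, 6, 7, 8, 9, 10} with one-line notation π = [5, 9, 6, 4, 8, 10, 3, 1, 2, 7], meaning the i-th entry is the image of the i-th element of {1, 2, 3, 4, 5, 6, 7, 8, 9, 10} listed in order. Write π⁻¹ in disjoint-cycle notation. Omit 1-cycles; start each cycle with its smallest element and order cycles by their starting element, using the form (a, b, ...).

The cycle decomposition of π is (1, 5, 8)(2, 9)(3, 6, 10, 7).
Reversing each cycle (and rotating so the smallest element leads) gives π⁻¹ = (1, 8, 5)(2, 9)(3, 7, 10, 6).

(1, 8, 5)(2, 9)(3, 7, 10, 6)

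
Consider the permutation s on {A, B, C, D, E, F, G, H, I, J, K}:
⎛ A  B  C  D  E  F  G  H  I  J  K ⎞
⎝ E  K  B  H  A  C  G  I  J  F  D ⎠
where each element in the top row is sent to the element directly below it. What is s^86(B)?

F

Tracing B → K → … returns to B after 8 steps, so B lies in an 8-cycle (B K D H I J F C).
On an 8-cycle, s^8 is the identity, so s^86 = s^6 there (86 ≡ 6 mod 8).
Advancing 6 steps from B: B → K → D → H → I → J → F.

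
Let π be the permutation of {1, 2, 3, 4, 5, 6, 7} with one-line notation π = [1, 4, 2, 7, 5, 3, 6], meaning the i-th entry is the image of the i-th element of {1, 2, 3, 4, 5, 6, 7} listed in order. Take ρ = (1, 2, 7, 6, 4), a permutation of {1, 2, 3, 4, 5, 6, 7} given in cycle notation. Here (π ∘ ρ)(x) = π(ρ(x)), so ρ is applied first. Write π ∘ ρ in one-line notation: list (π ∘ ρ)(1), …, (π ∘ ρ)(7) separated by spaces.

4 6 2 1 5 7 3

Chase each element through ρ then π: 1 → 2 → 4; 2 → 7 → 6; 3 → 3 → 2; 4 → 1 → 1; 5 → 5 → 5; 6 → 4 → 7; 7 → 6 → 3.
Collecting the images, π ∘ ρ = [4 6 2 1 5 7 3].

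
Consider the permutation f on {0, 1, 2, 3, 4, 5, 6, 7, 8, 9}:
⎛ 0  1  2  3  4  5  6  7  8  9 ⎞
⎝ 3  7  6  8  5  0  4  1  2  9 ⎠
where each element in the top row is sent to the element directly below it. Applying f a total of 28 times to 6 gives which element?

Tracing 6 → 4 → … returns to 6 after 7 steps, so 6 lies in a 7-cycle (0 3 8 2 6 4 5).
Powers repeat with period 7 on this cycle, and 28 mod 7 = 0, so f^28(6) = f^0(6).
So f^28(6) = 6.

6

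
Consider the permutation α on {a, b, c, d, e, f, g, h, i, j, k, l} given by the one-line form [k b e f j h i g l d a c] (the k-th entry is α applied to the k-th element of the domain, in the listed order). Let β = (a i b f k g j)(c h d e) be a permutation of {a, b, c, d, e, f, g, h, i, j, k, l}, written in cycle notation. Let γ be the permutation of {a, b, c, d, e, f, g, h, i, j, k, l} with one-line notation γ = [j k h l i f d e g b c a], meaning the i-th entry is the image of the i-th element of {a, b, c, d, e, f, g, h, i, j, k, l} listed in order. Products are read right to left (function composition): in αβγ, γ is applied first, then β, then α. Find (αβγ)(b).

i

Apply the permutations in order: γ(b) = k, then β(k) = g, then α(g) = i. So (αβγ)(b) = i.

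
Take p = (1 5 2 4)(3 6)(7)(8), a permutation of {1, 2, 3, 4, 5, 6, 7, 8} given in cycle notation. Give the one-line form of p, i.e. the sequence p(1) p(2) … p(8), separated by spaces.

5 4 6 1 2 3 7 8

Image by image: 1↦5, 2↦4, 3↦6, 4↦1, 5↦2, 6↦3, 7↦7, 8↦8.
So the one-line form is 5 4 6 1 2 3 7 8.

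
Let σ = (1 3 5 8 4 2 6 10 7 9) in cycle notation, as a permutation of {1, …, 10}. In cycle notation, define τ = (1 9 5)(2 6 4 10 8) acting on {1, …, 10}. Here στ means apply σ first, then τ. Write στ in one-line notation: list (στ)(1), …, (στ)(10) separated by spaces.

For each element, apply σ then τ: 1 → 3 → 3; 2 → 6 → 4; 3 → 5 → 1; 4 → 2 → 6; 5 → 8 → 2; 6 → 10 → 8; 7 → 9 → 5; 8 → 4 → 10; 9 → 1 → 9; 10 → 7 → 7.
Collecting the images, στ = [3 4 1 6 2 8 5 10 9 7].

3 4 1 6 2 8 5 10 9 7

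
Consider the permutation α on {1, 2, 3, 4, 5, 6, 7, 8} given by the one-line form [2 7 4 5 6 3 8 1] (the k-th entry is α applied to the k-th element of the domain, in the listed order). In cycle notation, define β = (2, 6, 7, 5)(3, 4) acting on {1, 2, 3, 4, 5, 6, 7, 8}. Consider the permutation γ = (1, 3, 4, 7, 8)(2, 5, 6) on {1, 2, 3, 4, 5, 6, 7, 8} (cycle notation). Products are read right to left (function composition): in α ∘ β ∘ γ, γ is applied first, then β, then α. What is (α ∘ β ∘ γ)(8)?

2

Chase 8: γ(8) = 1; β(1) = 1; α(1) = 2. Hence (α ∘ β ∘ γ)(8) = 2.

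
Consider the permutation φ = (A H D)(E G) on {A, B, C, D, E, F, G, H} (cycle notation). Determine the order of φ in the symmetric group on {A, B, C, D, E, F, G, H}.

6

The cycle type of φ is (3, 2, 1, 1, 1).
The order of φ is the least common multiple of its cycle lengths: lcm(3, 2) = 6.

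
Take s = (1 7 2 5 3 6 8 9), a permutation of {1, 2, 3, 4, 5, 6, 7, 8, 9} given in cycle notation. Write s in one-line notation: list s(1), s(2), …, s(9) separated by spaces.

Reading each image from the cycles: 1↦7, 2↦5, 3↦6, 4↦4, 5↦3, 6↦8, 7↦2, 8↦9, 9↦1.
Listing these in domain order gives 7 5 6 4 3 8 2 9 1.

7 5 6 4 3 8 2 9 1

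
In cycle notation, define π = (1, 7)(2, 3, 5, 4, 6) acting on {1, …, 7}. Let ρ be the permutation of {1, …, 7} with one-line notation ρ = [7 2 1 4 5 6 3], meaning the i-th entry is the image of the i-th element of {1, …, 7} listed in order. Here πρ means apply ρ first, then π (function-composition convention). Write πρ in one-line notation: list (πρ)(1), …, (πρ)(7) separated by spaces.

1 3 7 6 4 2 5

Chase each element through ρ then π: 1 → 7 → 1; 2 → 2 → 3; 3 → 1 → 7; 4 → 4 → 6; 5 → 5 → 4; 6 → 6 → 2; 7 → 3 → 5.
So πρ in one-line form is 1 3 7 6 4 2 5.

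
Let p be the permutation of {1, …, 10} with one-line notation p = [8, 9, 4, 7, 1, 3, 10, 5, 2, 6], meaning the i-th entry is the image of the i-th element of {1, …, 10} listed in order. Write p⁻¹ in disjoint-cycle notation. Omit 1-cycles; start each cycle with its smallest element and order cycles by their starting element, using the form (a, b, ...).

First write p in disjoint cycles: (1, 8, 5)(2, 9)(3, 4, 7, 10, 6).
Reversing each cycle (and rotating so the smallest element leads) gives p⁻¹ = (1, 5, 8)(2, 9)(3, 6, 10, 7, 4).

(1, 5, 8)(2, 9)(3, 6, 10, 7, 4)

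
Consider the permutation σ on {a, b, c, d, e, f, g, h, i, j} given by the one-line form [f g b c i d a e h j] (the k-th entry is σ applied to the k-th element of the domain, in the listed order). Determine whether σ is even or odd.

In disjoint-cycle form the cycle lengths are 6, 3, 1.
A cycle is odd iff its length is even; σ has 1 even-length cycle, so sgn(σ) = (−1)^1 and σ is odd.

odd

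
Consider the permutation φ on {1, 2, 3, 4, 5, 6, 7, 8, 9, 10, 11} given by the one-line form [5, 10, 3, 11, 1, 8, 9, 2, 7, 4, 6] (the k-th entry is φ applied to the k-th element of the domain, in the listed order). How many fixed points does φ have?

1

The fixed points (elements with φ(x) = x) are {3}, so there is 1.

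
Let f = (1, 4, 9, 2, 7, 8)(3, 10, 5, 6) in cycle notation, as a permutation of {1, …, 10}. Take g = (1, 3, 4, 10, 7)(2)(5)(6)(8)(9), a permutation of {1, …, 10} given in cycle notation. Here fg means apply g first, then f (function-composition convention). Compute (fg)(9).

g(9) = 9, then f(9) = 2; composing gives (fg)(9) = 2.

2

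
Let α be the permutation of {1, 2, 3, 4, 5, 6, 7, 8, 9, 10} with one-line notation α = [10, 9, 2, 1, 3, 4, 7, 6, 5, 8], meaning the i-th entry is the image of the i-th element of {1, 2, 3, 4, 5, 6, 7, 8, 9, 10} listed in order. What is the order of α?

Decomposing into disjoint cycles gives cycle lengths 5, 4, 1.
The order is lcm(5, 4) = 20.

20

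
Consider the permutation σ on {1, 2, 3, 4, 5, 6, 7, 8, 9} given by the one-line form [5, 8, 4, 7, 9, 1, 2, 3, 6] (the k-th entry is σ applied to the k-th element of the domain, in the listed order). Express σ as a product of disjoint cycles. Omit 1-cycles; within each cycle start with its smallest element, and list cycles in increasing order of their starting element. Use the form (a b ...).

From 1: 1 → 5 → 9 → 6 → 1, closing the cycle (1 5 9 6).
Continuing from each remaining unvisited element yields (1 5 9 6)(2 8 3 4 7).

(1 5 9 6)(2 8 3 4 7)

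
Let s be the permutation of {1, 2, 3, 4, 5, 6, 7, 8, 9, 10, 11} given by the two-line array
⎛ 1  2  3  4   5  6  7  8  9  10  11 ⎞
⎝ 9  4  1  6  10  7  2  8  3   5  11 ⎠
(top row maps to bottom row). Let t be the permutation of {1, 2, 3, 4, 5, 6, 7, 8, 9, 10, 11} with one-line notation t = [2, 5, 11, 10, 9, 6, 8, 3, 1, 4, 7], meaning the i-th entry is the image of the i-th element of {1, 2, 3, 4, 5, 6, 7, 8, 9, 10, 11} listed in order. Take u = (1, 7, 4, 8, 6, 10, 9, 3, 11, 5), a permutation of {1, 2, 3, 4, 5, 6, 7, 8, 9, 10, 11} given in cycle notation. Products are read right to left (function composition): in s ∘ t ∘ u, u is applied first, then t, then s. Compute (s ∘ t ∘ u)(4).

Apply the permutations in order: u(4) = 8, then t(8) = 3, then s(3) = 1. So (s ∘ t ∘ u)(4) = 1.

1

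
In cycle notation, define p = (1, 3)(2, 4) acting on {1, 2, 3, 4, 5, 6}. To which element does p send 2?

4

In the cycle (2, 4), 2 is followed by 4, so p(2) = 4.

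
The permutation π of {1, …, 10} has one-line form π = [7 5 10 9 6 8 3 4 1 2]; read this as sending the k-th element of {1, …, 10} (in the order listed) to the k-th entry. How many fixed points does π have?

0

No element satisfies π(x) = x, so there are 0 fixed points.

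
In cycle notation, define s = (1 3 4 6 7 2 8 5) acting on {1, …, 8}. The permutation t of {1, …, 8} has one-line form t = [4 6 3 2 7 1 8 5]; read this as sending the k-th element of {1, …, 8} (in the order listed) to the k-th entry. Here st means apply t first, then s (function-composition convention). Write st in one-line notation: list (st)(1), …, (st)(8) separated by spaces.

6 7 4 8 2 3 5 1

Chase each element through t then s: 1 → 4 → 6; 2 → 6 → 7; 3 → 3 → 4; 4 → 2 → 8; 5 → 7 → 2; 6 → 1 → 3; 7 → 8 → 5; 8 → 5 → 1.
Collecting the images, st = [6 7 4 8 2 3 5 1].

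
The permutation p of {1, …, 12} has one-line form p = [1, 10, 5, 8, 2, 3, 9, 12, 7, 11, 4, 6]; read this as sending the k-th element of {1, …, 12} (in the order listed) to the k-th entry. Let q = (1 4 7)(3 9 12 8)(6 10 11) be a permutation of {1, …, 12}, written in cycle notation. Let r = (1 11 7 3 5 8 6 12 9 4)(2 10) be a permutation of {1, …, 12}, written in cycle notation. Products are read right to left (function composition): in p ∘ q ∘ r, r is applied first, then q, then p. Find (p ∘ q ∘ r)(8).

11

Apply the permutations in order: r(8) = 6, then q(6) = 10, then p(10) = 11. So (p ∘ q ∘ r)(8) = 11.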